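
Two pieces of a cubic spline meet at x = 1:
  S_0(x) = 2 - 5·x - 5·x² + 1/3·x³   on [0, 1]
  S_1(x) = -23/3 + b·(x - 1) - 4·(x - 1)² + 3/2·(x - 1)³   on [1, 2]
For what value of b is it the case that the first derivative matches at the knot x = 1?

-14

S_0'(x) = -5 - 10·x + 1·x², so S_0'(1) = -14. On the right, S_1'(1) = b, so b = -14.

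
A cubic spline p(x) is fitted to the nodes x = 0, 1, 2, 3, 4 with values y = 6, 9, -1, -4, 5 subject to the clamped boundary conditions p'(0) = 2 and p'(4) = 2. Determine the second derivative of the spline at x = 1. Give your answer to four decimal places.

-26.3571

Write M_i for p''(x_i). With h_i = 1, 1, 1, 1 and divided differences Δ_i = 3, -10, -3, 9, the continuity of p' gives the tridiagonal system
  1·M_0 + 4·M_1 + 1·M_2 = 6(Δ_1 - Δ_0) = -78
  1·M_1 + 4·M_2 + 1·M_3 = 6(Δ_2 - Δ_1) = 42
  1·M_2 + 4·M_3 + 1·M_4 = 6(Δ_3 - Δ_2) = 72
Clamped end conditions give two more equations: 2h_0·M_0 + h_0·M_1 = 6(Δ_0 - p'(0)) = 6 and h_3·M_3 + 2h_3·M_4 = 6(p'(4) - Δ_3) = -42.
Hence M_0 = 453/28, M_1 = -369/14, M_2 = 45/4, M_3 = 327/14, M_4 = -915/28.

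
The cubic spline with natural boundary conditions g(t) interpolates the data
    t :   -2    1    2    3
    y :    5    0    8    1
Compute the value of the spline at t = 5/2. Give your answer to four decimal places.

6.0685

Write M_i for g''(x_i). With h_i = 3, 1, 1 and divided differences Δ_i = -5/3, 8, -7, the continuity of g' gives the tridiagonal system
  3·M_0 + 8·M_1 + 1·M_2 = 6(Δ_1 - Δ_0) = 58
  1·M_1 + 4·M_2 + 1·M_3 = 6(Δ_2 - Δ_1) = -90
Natural end conditions: M_0 = M_3 = 0.
Forward elimination and back-substitution give M_0 = 0, M_1 = 322/31, M_2 = -778/31, M_3 = 0.
On [2, 3], g(t) = 8 + 127/93·(t - 2) - 389/31·(t - 2)² + 389/93·(t - 2)³.
With (t - 2) = 1/2: g(5/2) = 1505/248.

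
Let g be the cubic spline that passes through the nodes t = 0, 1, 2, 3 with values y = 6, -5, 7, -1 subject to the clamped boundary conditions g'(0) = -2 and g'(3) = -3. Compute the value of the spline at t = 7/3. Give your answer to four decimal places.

Let σ_i = g''(x_i). Step sizes h_i = 1, 1, 1; slopes of the chords Δ_i = (y_(i+1) - y_i)/h_i = -11, 12, -8.
  1·σ_0 + 4·σ_1 + 1·σ_2 = 6(Δ_1 - Δ_0) = 138
  1·σ_1 + 4·σ_2 + 1·σ_3 = 6(Δ_2 - Δ_1) = -120
Clamped end conditions give two more equations: 2h_0·σ_0 + h_0·σ_1 = 6(Δ_0 - g'(0)) = -54 and h_2·σ_2 + 2h_2·σ_3 = 6(g'(3) - Δ_2) = 30.
Hence σ_0 = -176/3, σ_1 = 190/3, σ_2 = -170/3, σ_3 = 130/3.
On [2, 3], g(t) = 7 + 11/3·(t - 2) - 85/3·(t - 2)² + 50/3·(t - 2)³.
With (t - 2) = 1/3: g(7/3) = 461/81.

5.6914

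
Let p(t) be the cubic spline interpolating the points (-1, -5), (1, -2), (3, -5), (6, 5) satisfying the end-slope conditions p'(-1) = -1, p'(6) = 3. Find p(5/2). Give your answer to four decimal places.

Write m_i for p''(x_i). With h_i = 2, 2, 3 and divided differences Δ_i = 3/2, -3/2, 10/3, the continuity of p' gives the tridiagonal system
  2·m_0 + 8·m_1 + 2·m_2 = 6(Δ_1 - Δ_0) = -18
  2·m_1 + 10·m_2 + 3·m_3 = 6(Δ_2 - Δ_1) = 29
Clamped end conditions give two more equations: 2h_0·m_0 + h_0·m_1 = 6(Δ_0 - p'(-1)) = 15 and h_2·m_2 + 2h_2·m_3 = 6(p'(6) - Δ_2) = -2.
Hence m_0 = 231/37, m_1 = -369/74, m_2 = 174/37, m_3 = -298/111.
On [1, 3], p(t) = -2 + 19/74·(t - 1) - 369/148·(t - 1)² + 239/296·(t - 1)³.
With (t - 1) = 3/2: p(5/2) = -10655/2368.

-4.4996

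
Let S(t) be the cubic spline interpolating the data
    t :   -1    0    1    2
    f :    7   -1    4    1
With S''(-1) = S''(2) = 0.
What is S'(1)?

3

With σ_i denoting the second derivative at x_i, h_i = 1, 1, 1, and Δ_i = (y_(i+1) − y_i)/h_i = -8, 5, -3:
  1·σ_0 + 4·σ_1 + 1·σ_2 = 6(Δ_1 - Δ_0) = 78
  1·σ_1 + 4·σ_2 + 1·σ_3 = 6(Δ_2 - Δ_1) = -48
Natural end conditions: σ_0 = σ_3 = 0.
Solving: σ_0 = 0, σ_1 = 24, σ_2 = -18, σ_3 = 0.
On [1, 2], S'(t) = b_2 + 2c_2·(t - 1) + 3d_2·(t - 1)² with b_2 = Δ_2 - h_2(2σ_2 + σ_3)/6 = 3, c_2 = σ_2/2 = -9, d_2 = (σ_3 - σ_2)/(6h_2) = 3. So S'(1) = 3.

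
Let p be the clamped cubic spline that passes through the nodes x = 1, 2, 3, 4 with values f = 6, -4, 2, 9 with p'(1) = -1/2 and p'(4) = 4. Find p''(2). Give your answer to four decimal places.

37.4000

With M_i denoting the second derivative at x_i, h_i = 1, 1, 1, and Δ_i = (y_(i+1) − y_i)/h_i = -10, 6, 7:
  1·M_0 + 4·M_1 + 1·M_2 = 6(Δ_1 - Δ_0) = 96
  1·M_1 + 4·M_2 + 1·M_3 = 6(Δ_2 - Δ_1) = 6
Clamped end conditions give two more equations: 2h_0·M_0 + h_0·M_1 = 6(Δ_0 - p'(1)) = -57 and h_2·M_2 + 2h_2·M_3 = 6(p'(4) - Δ_2) = -18.
Solving the tridiagonal system: M_0 = -236/5, M_1 = 187/5, M_2 = -32/5, M_3 = -29/5.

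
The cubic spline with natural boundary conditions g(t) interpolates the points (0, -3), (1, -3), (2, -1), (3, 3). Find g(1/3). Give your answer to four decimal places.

Let σ_i = g''(x_i). Step sizes h_i = 1, 1, 1; slopes of the chords Δ_i = (y_(i+1) - y_i)/h_i = 0, 2, 4.
  1·σ_0 + 4·σ_1 + 1·σ_2 = 6(Δ_1 - Δ_0) = 12
  1·σ_1 + 4·σ_2 + 1·σ_3 = 6(Δ_2 - Δ_1) = 12
Natural end conditions: σ_0 = σ_3 = 0.
Forward elimination and back-substitution give σ_0 = 0, σ_1 = 12/5, σ_2 = 12/5, σ_3 = 0.
On [0, 1], g(t) = -3 - 2/5·t + 0·t² + 2/5·t³.
With t = 1/3: g(1/3) = -421/135.

-3.1185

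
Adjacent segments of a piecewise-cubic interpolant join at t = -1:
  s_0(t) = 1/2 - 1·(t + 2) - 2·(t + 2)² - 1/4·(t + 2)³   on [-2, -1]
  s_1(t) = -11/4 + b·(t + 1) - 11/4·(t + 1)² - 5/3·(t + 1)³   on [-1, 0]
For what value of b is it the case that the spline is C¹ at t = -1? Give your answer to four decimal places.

s_0'(t) = -1 - 4·(t + 2) - 3/4·(t + 2)², so s_0'(-1) = -23/4. On the right, s_1'(-1) = b, so b = -23/4.

-5.7500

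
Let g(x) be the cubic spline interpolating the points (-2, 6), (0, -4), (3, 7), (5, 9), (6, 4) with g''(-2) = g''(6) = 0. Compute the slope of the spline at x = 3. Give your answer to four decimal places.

4.2912

Write m_i for g''(x_i). With h_i = 2, 3, 2, 1 and divided differences Δ_i = -5, 11/3, 1, -5, the continuity of g' gives the tridiagonal system
  2·m_0 + 10·m_1 + 3·m_2 = 6(Δ_1 - Δ_0) = 52
  3·m_1 + 10·m_2 + 2·m_3 = 6(Δ_2 - Δ_1) = -16
  2·m_2 + 6·m_3 + 1·m_4 = 6(Δ_3 - Δ_2) = -36
Natural end conditions: m_0 = m_4 = 0.
Solving the tridiagonal system: m_0 = 0, m_1 = 1492/253, m_2 = -588/253, m_3 = -1322/253, m_4 = 0.
On [3, 5], g'(x) = b_2 + 2c_2·(x - 3) + 3d_2·(x - 3)² with b_2 = Δ_2 - h_2(2m_2 + m_3)/6 = 3257/759, c_2 = m_2/2 = -294/253, d_2 = (m_3 - m_2)/(6h_2) = -367/1518. So g'(3) = 3257/759.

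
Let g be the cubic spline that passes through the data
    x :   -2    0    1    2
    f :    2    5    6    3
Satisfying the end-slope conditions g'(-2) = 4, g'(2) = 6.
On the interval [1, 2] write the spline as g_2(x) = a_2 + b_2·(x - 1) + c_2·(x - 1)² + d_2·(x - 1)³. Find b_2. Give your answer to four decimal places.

-3.5682

Put m_i = g'' at the i-th knot. Here h = (2, 1, 1) and Δ = (3/2, 1, -3), so the interior equations h_(i-1)·m_(i-1) + 2(h_(i-1)+h_i)·m_i + h_i·m_(i+1) = 6(Δ_i − Δ_(i-1)) read
  2·m_0 + 6·m_1 + 1·m_2 = 6(Δ_1 - Δ_0) = -3
  1·m_1 + 4·m_2 + 1·m_3 = 6(Δ_2 - Δ_1) = -24
Clamped end conditions give two more equations: 2h_0·m_0 + h_0·m_1 = 6(Δ_0 - g'(-2)) = -15 and h_2·m_2 + 2h_2·m_3 = 6(g'(2) - Δ_2) = 54.
Solving the tridiagonal system: m_0 = -127/22, m_1 = 89/22, m_2 = -173/11, m_3 = 767/22.
On [1, 2], with g_2(x) = a_2 + b_2·(x - 1) + c_2·(x - 1)² + d_2·(x - 1)³: c_2 = m_2/2 = -173/22, d_2 = (m_3 - m_2)/(6h_2) = 371/44, b_2 = Δ_2 - h_2(2m_2 + m_3)/6 = -157/44.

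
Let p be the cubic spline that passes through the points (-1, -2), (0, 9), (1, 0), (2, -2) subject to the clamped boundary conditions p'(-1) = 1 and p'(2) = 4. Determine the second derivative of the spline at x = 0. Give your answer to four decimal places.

-48.8000

Let σ_i = p''(x_i). Step sizes h_i = 1, 1, 1; slopes of the chords Δ_i = (y_(i+1) - y_i)/h_i = 11, -9, -2.
  1·σ_0 + 4·σ_1 + 1·σ_2 = 6(Δ_1 - Δ_0) = -120
  1·σ_1 + 4·σ_2 + 1·σ_3 = 6(Δ_2 - Δ_1) = 42
Clamped end conditions give two more equations: 2h_0·σ_0 + h_0·σ_1 = 6(Δ_0 - p'(-1)) = 60 and h_2·σ_2 + 2h_2·σ_3 = 6(p'(2) - Δ_2) = 36.
Solving: σ_0 = 272/5, σ_1 = -244/5, σ_2 = 104/5, σ_3 = 38/5.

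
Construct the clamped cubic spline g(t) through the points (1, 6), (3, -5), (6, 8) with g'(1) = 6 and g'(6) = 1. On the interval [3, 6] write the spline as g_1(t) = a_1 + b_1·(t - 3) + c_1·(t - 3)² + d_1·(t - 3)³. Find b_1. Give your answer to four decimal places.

Put σ_i = g'' at the i-th knot. Here h = (2, 3) and Δ = (-11/2, 13/3), so the interior equations h_(i-1)·σ_(i-1) + 2(h_(i-1)+h_i)·σ_i + h_i·σ_(i+1) = 6(Δ_i − Δ_(i-1)) read
  2·σ_0 + 10·σ_1 + 3·σ_2 = 6(Δ_1 - Δ_0) = 59
Clamped end conditions give two more equations: 2h_0·σ_0 + h_0·σ_1 = 6(Δ_0 - g'(1)) = -69 and h_1·σ_1 + 2h_1·σ_2 = 6(g'(6) - Δ_1) = -20.
Solving the tridiagonal system: σ_0 = -483/20, σ_1 = 69/5, σ_2 = -307/30.
On [3, 6], with g_1(t) = a_1 + b_1·(t - 3) + c_1·(t - 3)² + d_1·(t - 3)³: c_1 = σ_1/2 = 69/10, d_1 = (σ_2 - σ_1)/(6h_1) = -721/540, b_1 = Δ_1 - h_1(2σ_1 + σ_2)/6 = -87/20.

-4.3500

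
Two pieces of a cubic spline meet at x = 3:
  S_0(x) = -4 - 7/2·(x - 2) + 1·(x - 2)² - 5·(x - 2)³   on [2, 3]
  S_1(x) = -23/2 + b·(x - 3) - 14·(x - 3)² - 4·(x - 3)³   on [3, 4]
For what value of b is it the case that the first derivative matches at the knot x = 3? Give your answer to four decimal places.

-16.5000

S_0'(x) = -7/2 + 2·(x - 2) - 15·(x - 2)², so S_0'(3) = -33/2. On the right, S_1'(3) = b, so b = -33/2.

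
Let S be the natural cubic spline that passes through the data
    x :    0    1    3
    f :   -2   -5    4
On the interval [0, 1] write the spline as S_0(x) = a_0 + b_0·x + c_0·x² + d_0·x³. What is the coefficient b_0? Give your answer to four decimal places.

Let σ_i = S''(x_i). Step sizes h_i = 1, 2; slopes of the chords Δ_i = (y_(i+1) - y_i)/h_i = -3, 9/2.
  1·σ_0 + 6·σ_1 + 2·σ_2 = 6(Δ_1 - Δ_0) = 45
Natural end conditions: σ_0 = σ_2 = 0.
Solving: σ_0 = 0, σ_1 = 15/2, σ_2 = 0.
On [0, 1], with S_0(x) = a_0 + b_0·x + c_0·x² + d_0·x³: c_0 = σ_0/2 = 0, d_0 = (σ_1 - σ_0)/(6h_0) = 5/4, b_0 = Δ_0 - h_0(2σ_0 + σ_1)/6 = -17/4.

-4.2500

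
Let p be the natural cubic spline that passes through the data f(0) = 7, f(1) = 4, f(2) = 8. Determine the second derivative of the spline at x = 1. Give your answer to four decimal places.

With σ_i denoting the second derivative at x_i, h_i = 1, 1, and Δ_i = (y_(i+1) − y_i)/h_i = -3, 4:
  1·σ_0 + 4·σ_1 + 1·σ_2 = 6(Δ_1 - Δ_0) = 42
Natural end conditions: σ_0 = σ_2 = 0.
Forward elimination and back-substitution give σ_0 = 0, σ_1 = 21/2, σ_2 = 0.

10.5000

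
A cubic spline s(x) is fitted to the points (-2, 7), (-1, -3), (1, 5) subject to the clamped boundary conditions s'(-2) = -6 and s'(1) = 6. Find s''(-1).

20

Write M_i for s''(x_i). With h_i = 1, 2 and divided differences Δ_i = -10, 4, the continuity of s' gives the tridiagonal system
  1·M_0 + 6·M_1 + 2·M_2 = 6(Δ_1 - Δ_0) = 84
Clamped end conditions give two more equations: 2h_0·M_0 + h_0·M_1 = 6(Δ_0 - s'(-2)) = -24 and h_1·M_1 + 2h_1·M_2 = 6(s'(1) - Δ_1) = 12.
Forward elimination and back-substitution give M_0 = -22, M_1 = 20, M_2 = -7.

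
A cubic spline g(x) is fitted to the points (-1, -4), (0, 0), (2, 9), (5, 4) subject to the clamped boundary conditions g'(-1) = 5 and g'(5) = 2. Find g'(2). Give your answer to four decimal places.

1.3421

Write m_i for g''(x_i). With h_i = 1, 2, 3 and divided differences Δ_i = 4, 9/2, -5/3, the continuity of g' gives the tridiagonal system
  1·m_0 + 6·m_1 + 2·m_2 = 6(Δ_1 - Δ_0) = 3
  2·m_1 + 10·m_2 + 3·m_3 = 6(Δ_2 - Δ_1) = -37
Clamped end conditions give two more equations: 2h_0·m_0 + h_0·m_1 = 6(Δ_0 - g'(-1)) = -6 and h_2·m_2 + 2h_2·m_3 = 6(g'(5) - Δ_2) = 22.
Forward elimination and back-substitution give m_0 = -269/57, m_1 = 196/57, m_2 = -368/57, m_3 = 131/19.
On [2, 5], g'(x) = b_2 + 2c_2·(x - 2) + 3d_2·(x - 2)² with b_2 = Δ_2 - h_2(2m_2 + m_3)/6 = 51/38, c_2 = m_2/2 = -184/57, d_2 = (m_3 - m_2)/(6h_2) = 761/1026. So g'(2) = 51/38.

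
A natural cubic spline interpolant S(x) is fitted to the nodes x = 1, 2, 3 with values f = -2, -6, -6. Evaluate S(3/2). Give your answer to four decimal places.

-4.3750

Write M_i for S''(x_i). With h_i = 1, 1 and divided differences Δ_i = -4, 0, the continuity of S' gives the tridiagonal system
  1·M_0 + 4·M_1 + 1·M_2 = 6(Δ_1 - Δ_0) = 24
Natural end conditions: M_0 = M_2 = 0.
Solving the tridiagonal system: M_0 = 0, M_1 = 6, M_2 = 0.
On [1, 2], S(x) = -2 - 5·(x - 1) + 0·(x - 1)² + 1·(x - 1)³.
With (x - 1) = 1/2: S(3/2) = -35/8.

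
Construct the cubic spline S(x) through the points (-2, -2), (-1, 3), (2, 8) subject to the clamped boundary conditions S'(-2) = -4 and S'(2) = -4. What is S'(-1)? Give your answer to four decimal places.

8.2500

Put m_i = S'' at the i-th knot. Here h = (1, 3) and Δ = (5, 5/3), so the interior equations h_(i-1)·m_(i-1) + 2(h_(i-1)+h_i)·m_i + h_i·m_(i+1) = 6(Δ_i − Δ_(i-1)) read
  1·m_0 + 8·m_1 + 3·m_2 = 6(Δ_1 - Δ_0) = -20
Clamped end conditions give two more equations: 2h_0·m_0 + h_0·m_1 = 6(Δ_0 - S'(-2)) = 54 and h_1·m_1 + 2h_1·m_2 = 6(S'(2) - Δ_1) = -34.
Solving the tridiagonal system: m_0 = 59/2, m_1 = -5, m_2 = -19/6.
On [-1, 2], S'(x) = b_1 + 2c_1·(x + 1) + 3d_1·(x + 1)² with b_1 = Δ_1 - h_1(2m_1 + m_2)/6 = 33/4, c_1 = m_1/2 = -5/2, d_1 = (m_2 - m_1)/(6h_1) = 11/108. So S'(-1) = 33/4.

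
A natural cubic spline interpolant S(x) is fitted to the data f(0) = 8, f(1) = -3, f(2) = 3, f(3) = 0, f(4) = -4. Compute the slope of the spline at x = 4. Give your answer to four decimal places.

Put m_i = S'' at the i-th knot. Here h = (1, 1, 1, 1) and Δ = (-11, 6, -3, -4), so the interior equations h_(i-1)·m_(i-1) + 2(h_(i-1)+h_i)·m_i + h_i·m_(i+1) = 6(Δ_i − Δ_(i-1)) read
  1·m_0 + 4·m_1 + 1·m_2 = 6(Δ_1 - Δ_0) = 102
  1·m_1 + 4·m_2 + 1·m_3 = 6(Δ_2 - Δ_1) = -54
  1·m_2 + 4·m_3 + 1·m_4 = 6(Δ_3 - Δ_2) = -6
Natural end conditions: m_0 = m_4 = 0.
Hence m_0 = 0, m_1 = 435/14, m_2 = -156/7, m_3 = 57/14, m_4 = 0.
On [3, 4], S'(x) = b_3 + 2c_3·(x - 3) + 3d_3·(x - 3)² with b_3 = Δ_3 - h_3(2m_3 + m_4)/6 = -75/14, c_3 = m_3/2 = 57/28, d_3 = (m_4 - m_3)/(6h_3) = -19/28. So S'(4) = -93/28.

-3.3214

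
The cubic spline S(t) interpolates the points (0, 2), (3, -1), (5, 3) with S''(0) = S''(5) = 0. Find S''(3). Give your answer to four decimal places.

1.8000

Write σ_i for S''(x_i). With h_i = 3, 2 and divided differences Δ_i = -1, 2, the continuity of S' gives the tridiagonal system
  3·σ_0 + 10·σ_1 + 2·σ_2 = 6(Δ_1 - Δ_0) = 18
Natural end conditions: σ_0 = σ_2 = 0.
Forward elimination and back-substitution give σ_0 = 0, σ_1 = 9/5, σ_2 = 0.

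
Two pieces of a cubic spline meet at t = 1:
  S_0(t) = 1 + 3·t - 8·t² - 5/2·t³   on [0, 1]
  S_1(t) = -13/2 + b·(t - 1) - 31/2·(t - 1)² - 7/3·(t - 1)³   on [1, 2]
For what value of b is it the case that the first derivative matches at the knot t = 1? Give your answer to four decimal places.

-20.5000

S_0'(t) = 3 - 16·t - 15/2·t², so S_0'(1) = -41/2. On the right, S_1'(1) = b, so b = -41/2.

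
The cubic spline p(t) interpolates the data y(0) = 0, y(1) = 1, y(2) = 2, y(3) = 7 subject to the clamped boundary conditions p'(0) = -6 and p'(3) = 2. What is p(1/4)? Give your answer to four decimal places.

-0.7875

Write M_i for p''(x_i). With h_i = 1, 1, 1 and divided differences Δ_i = 1, 1, 5, the continuity of p' gives the tridiagonal system
  1·M_0 + 4·M_1 + 1·M_2 = 6(Δ_1 - Δ_0) = 0
  1·M_1 + 4·M_2 + 1·M_3 = 6(Δ_2 - Δ_1) = 24
Clamped end conditions give two more equations: 2h_0·M_0 + h_0·M_1 = 6(Δ_0 - p'(0)) = 42 and h_2·M_2 + 2h_2·M_3 = 6(p'(3) - Δ_2) = -18.
Forward elimination and back-substitution give M_0 = 386/15, M_1 = -142/15, M_2 = 182/15, M_3 = -226/15.
On [0, 1], p(t) = 0 - 6·t + 193/15·t² - 88/15·t³.
With t = 1/4: p(1/4) = -63/80.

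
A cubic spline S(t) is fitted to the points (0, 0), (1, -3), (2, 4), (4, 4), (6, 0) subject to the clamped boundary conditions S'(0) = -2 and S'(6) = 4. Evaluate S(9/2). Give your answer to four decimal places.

1.7946

Put M_i = S'' at the i-th knot. Here h = (1, 1, 2, 2) and Δ = (-3, 7, 0, -2), so the interior equations h_(i-1)·M_(i-1) + 2(h_(i-1)+h_i)·M_i + h_i·M_(i+1) = 6(Δ_i − Δ_(i-1)) read
  1·M_0 + 4·M_1 + 1·M_2 = 6(Δ_1 - Δ_0) = 60
  1·M_1 + 6·M_2 + 2·M_3 = 6(Δ_2 - Δ_1) = -42
  2·M_2 + 8·M_3 + 2·M_4 = 6(Δ_3 - Δ_2) = -12
Clamped end conditions give two more equations: 2h_0·M_0 + h_0·M_1 = 6(Δ_0 - S'(0)) = -6 and h_3·M_3 + 2h_3·M_4 = 6(S'(6) - Δ_3) = 36.
Forward elimination and back-substitution give M_0 = -94/7, M_1 = 146/7, M_2 = -10, M_3 = -10/7, M_4 = 68/7.
On [4, 6], S(t) = 4 - 30/7·(t - 4) - 5/7·(t - 4)² + 13/14·(t - 4)³.
With (t - 4) = 1/2: S(9/2) = 201/112.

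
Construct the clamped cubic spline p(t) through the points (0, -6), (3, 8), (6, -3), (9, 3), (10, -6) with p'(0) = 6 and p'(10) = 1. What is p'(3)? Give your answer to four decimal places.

-1.1293

Let M_i = p''(x_i). Step sizes h_i = 3, 3, 3, 1; slopes of the chords Δ_i = (y_(i+1) - y_i)/h_i = 14/3, -11/3, 2, -9.
  3·M_0 + 12·M_1 + 3·M_2 = 6(Δ_1 - Δ_0) = -50
  3·M_1 + 12·M_2 + 3·M_3 = 6(Δ_2 - Δ_1) = 34
  3·M_2 + 8·M_3 + 1·M_4 = 6(Δ_3 - Δ_2) = -66
Clamped end conditions give two more equations: 2h_0·M_0 + h_0·M_1 = 6(Δ_0 - p'(0)) = -8 and h_3·M_3 + 2h_3·M_4 = 6(p'(10) - Δ_3) = 60.
Solving the tridiagonal system: M_0 = 121/58, M_1 = -595/87, M_2 = 499/58, M_3 = -471/29, M_4 = 2211/58.
On [3, 6], p'(t) = b_1 + 2c_1·(t - 3) + 3d_1·(t - 3)² with b_1 = Δ_1 - h_1(2M_1 + M_2)/6 = -131/116, c_1 = M_1/2 = -595/174, d_1 = (M_2 - M_1)/(6h_1) = 2687/3132. So p'(3) = -131/116.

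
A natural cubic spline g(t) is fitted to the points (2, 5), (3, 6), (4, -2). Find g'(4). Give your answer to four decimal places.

-10.2500

Put M_i = g'' at the i-th knot. Here h = (1, 1) and Δ = (1, -8), so the interior equations h_(i-1)·M_(i-1) + 2(h_(i-1)+h_i)·M_i + h_i·M_(i+1) = 6(Δ_i − Δ_(i-1)) read
  1·M_0 + 4·M_1 + 1·M_2 = 6(Δ_1 - Δ_0) = -54
Natural end conditions: M_0 = M_2 = 0.
Solving the tridiagonal system: M_0 = 0, M_1 = -27/2, M_2 = 0.
On [3, 4], g'(t) = b_1 + 2c_1·(t - 3) + 3d_1·(t - 3)² with b_1 = Δ_1 - h_1(2M_1 + M_2)/6 = -7/2, c_1 = M_1/2 = -27/4, d_1 = (M_2 - M_1)/(6h_1) = 9/4. So g'(4) = -41/4.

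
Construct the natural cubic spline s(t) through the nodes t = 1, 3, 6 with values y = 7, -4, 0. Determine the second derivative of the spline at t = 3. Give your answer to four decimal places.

4.1000

Let M_i = s''(x_i). Step sizes h_i = 2, 3; slopes of the chords Δ_i = (y_(i+1) - y_i)/h_i = -11/2, 4/3.
  2·M_0 + 10·M_1 + 3·M_2 = 6(Δ_1 - Δ_0) = 41
Natural end conditions: M_0 = M_2 = 0.
Solving: M_0 = 0, M_1 = 41/10, M_2 = 0.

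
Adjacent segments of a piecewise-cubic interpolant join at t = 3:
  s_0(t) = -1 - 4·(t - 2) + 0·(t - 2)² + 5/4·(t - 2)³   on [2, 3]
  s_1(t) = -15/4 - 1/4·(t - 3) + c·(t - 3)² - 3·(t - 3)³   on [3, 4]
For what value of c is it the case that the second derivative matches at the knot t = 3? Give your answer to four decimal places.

s_0''(t) = 0 + 15/2·(t - 2), so s_0''(3) = 15/2. On the right, s_1''(3) = 2c, so c = 15/4.

3.7500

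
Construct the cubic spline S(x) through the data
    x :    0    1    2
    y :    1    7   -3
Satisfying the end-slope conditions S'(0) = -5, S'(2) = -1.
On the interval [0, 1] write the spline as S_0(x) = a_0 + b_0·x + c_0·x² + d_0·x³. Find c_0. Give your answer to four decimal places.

29.5000

Write M_i for S''(x_i). With h_i = 1, 1 and divided differences Δ_i = 6, -10, the continuity of S' gives the tridiagonal system
  1·M_0 + 4·M_1 + 1·M_2 = 6(Δ_1 - Δ_0) = -96
Clamped end conditions give two more equations: 2h_0·M_0 + h_0·M_1 = 6(Δ_0 - S'(0)) = 66 and h_1·M_1 + 2h_1·M_2 = 6(S'(2) - Δ_1) = 54.
Solving: M_0 = 59, M_1 = -52, M_2 = 53.
On [0, 1], with S_0(x) = a_0 + b_0·x + c_0·x² + d_0·x³: c_0 = M_0/2 = 59/2, d_0 = (M_1 - M_0)/(6h_0) = -37/2, b_0 = Δ_0 - h_0(2M_0 + M_1)/6 = -5.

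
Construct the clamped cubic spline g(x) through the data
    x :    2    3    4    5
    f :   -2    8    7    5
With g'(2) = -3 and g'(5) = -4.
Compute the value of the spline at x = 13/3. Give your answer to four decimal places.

Put m_i = g'' at the i-th knot. Here h = (1, 1, 1) and Δ = (10, -1, -2), so the interior equations h_(i-1)·m_(i-1) + 2(h_(i-1)+h_i)·m_i + h_i·m_(i+1) = 6(Δ_i − Δ_(i-1)) read
  1·m_0 + 4·m_1 + 1·m_2 = 6(Δ_1 - Δ_0) = -66
  1·m_1 + 4·m_2 + 1·m_3 = 6(Δ_2 - Δ_1) = -6
Clamped end conditions give two more equations: 2h_0·m_0 + h_0·m_1 = 6(Δ_0 - g'(2)) = 78 and h_2·m_2 + 2h_2·m_3 = 6(g'(5) - Δ_2) = -12.
Solving the tridiagonal system: m_0 = 166/3, m_1 = -98/3, m_2 = 28/3, m_3 = -32/3.
On [4, 5], g(x) = 7 - 10/3·(x - 4) + 14/3·(x - 4)² - 10/3·(x - 4)³.
With (x - 4) = 1/3: g(13/3) = 509/81.

6.2840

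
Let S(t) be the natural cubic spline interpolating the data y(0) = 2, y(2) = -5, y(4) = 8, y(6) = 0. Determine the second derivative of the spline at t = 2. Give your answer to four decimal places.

Put m_i = S'' at the i-th knot. Here h = (2, 2, 2) and Δ = (-7/2, 13/2, -4), so the interior equations h_(i-1)·m_(i-1) + 2(h_(i-1)+h_i)·m_i + h_i·m_(i+1) = 6(Δ_i − Δ_(i-1)) read
  2·m_0 + 8·m_1 + 2·m_2 = 6(Δ_1 - Δ_0) = 60
  2·m_1 + 8·m_2 + 2·m_3 = 6(Δ_2 - Δ_1) = -63
Natural end conditions: m_0 = m_3 = 0.
Solving the tridiagonal system: m_0 = 0, m_1 = 101/10, m_2 = -52/5, m_3 = 0.

10.1000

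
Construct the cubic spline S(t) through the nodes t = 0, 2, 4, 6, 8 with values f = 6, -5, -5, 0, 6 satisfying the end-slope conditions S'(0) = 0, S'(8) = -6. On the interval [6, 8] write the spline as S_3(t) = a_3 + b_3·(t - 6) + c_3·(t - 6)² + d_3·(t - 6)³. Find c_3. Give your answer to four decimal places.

With M_i denoting the second derivative at x_i, h_i = 2, 2, 2, 2, and Δ_i = (y_(i+1) − y_i)/h_i = -11/2, 0, 5/2, 3:
  2·M_0 + 8·M_1 + 2·M_2 = 6(Δ_1 - Δ_0) = 33
  2·M_1 + 8·M_2 + 2·M_3 = 6(Δ_2 - Δ_1) = 15
  2·M_2 + 8·M_3 + 2·M_4 = 6(Δ_3 - Δ_2) = 3
Clamped end conditions give two more equations: 2h_0·M_0 + h_0·M_1 = 6(Δ_0 - S'(0)) = -33 and h_3·M_3 + 2h_3·M_4 = 6(S'(8) - Δ_3) = -54.
Solving the tridiagonal system: M_0 = -669/56, M_1 = 207/28, M_2 = -9/8, M_3 = 129/28, M_4 = -885/56.
On [6, 8], with S_3(t) = a_3 + b_3·(t - 6) + c_3·(t - 6)² + d_3·(t - 6)³: c_3 = M_3/2 = 129/56, d_3 = (M_4 - M_3)/(6h_3) = -381/224, b_3 = Δ_3 - h_3(2M_3 + M_4)/6 = 291/56.

2.3036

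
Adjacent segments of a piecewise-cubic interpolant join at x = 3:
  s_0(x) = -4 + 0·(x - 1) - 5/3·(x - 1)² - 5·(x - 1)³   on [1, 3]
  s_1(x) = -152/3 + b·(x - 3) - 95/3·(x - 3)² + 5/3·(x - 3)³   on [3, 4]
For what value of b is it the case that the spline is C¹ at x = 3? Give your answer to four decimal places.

s_0'(x) = 0 - 10/3·(x - 1) - 15·(x - 1)², so s_0'(3) = -200/3. On the right, s_1'(3) = b, so b = -200/3.

-66.6667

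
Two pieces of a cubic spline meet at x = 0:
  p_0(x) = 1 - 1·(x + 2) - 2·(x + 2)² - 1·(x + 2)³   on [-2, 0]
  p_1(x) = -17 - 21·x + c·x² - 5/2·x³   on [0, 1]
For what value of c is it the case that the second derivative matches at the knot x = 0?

p_0''(x) = -4 - 6·(x + 2), so p_0''(0) = -16. On the right, p_1''(0) = 2c, so c = -8.

-8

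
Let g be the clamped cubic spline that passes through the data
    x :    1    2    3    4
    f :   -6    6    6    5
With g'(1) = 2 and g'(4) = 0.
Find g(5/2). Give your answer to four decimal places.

With m_i denoting the second derivative at x_i, h_i = 1, 1, 1, and Δ_i = (y_(i+1) − y_i)/h_i = 12, 0, -1:
  1·m_0 + 4·m_1 + 1·m_2 = 6(Δ_1 - Δ_0) = -72
  1·m_1 + 4·m_2 + 1·m_3 = 6(Δ_2 - Δ_1) = -6
Clamped end conditions give two more equations: 2h_0·m_0 + h_0·m_1 = 6(Δ_0 - g'(1)) = 60 and h_2·m_2 + 2h_2·m_3 = 6(g'(4) - Δ_2) = 6.
Solving: m_0 = 682/15, m_1 = -464/15, m_2 = 94/15, m_3 = -2/15.
On [2, 3], g(x) = 6 + 139/15·(x - 2) - 232/15·(x - 2)² + 31/5·(x - 2)³.
With (x - 2) = 1/2: g(5/2) = 181/24.

7.5417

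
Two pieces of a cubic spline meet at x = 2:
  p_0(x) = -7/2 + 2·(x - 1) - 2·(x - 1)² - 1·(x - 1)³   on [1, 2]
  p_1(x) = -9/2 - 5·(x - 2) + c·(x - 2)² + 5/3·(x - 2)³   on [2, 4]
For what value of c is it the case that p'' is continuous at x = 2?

-5

p_0''(x) = -4 - 6·(x - 1), so p_0''(2) = -10. On the right, p_1''(2) = 2c, so c = -5.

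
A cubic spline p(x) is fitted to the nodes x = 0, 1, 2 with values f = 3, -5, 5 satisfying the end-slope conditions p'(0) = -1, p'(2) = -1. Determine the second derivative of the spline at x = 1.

54

Let M_i = p''(x_i). Step sizes h_i = 1, 1; slopes of the chords Δ_i = (y_(i+1) - y_i)/h_i = -8, 10.
  1·M_0 + 4·M_1 + 1·M_2 = 6(Δ_1 - Δ_0) = 108
Clamped end conditions give two more equations: 2h_0·M_0 + h_0·M_1 = 6(Δ_0 - p'(0)) = -42 and h_1·M_1 + 2h_1·M_2 = 6(p'(2) - Δ_1) = -66.
Solving the tridiagonal system: M_0 = -48, M_1 = 54, M_2 = -60.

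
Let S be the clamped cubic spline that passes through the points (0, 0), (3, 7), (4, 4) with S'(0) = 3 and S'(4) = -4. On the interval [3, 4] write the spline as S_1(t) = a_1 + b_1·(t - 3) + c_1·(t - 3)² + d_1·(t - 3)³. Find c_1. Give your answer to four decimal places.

-2.2500

With M_i denoting the second derivative at x_i, h_i = 3, 1, and Δ_i = (y_(i+1) − y_i)/h_i = 7/3, -3:
  3·M_0 + 8·M_1 + 1·M_2 = 6(Δ_1 - Δ_0) = -32
Clamped end conditions give two more equations: 2h_0·M_0 + h_0·M_1 = 6(Δ_0 - S'(0)) = -4 and h_1·M_1 + 2h_1·M_2 = 6(S'(4) - Δ_1) = -6.
Solving: M_0 = 19/12, M_1 = -9/2, M_2 = -3/4.
On [3, 4], with S_1(t) = a_1 + b_1·(t - 3) + c_1·(t - 3)² + d_1·(t - 3)³: c_1 = M_1/2 = -9/4, d_1 = (M_2 - M_1)/(6h_1) = 5/8, b_1 = Δ_1 - h_1(2M_1 + M_2)/6 = -11/8.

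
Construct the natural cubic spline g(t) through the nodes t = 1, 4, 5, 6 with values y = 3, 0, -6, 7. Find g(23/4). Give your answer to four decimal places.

2.5630

Let m_i = g''(x_i). Step sizes h_i = 3, 1, 1; slopes of the chords Δ_i = (y_(i+1) - y_i)/h_i = -1, -6, 13.
  3·m_0 + 8·m_1 + 1·m_2 = 6(Δ_1 - Δ_0) = -30
  1·m_1 + 4·m_2 + 1·m_3 = 6(Δ_2 - Δ_1) = 114
Natural end conditions: m_0 = m_3 = 0.
Solving: m_0 = 0, m_1 = -234/31, m_2 = 942/31, m_3 = 0.
On [5, 6], g(t) = -6 + 89/31·(t - 5) + 471/31·(t - 5)² - 157/31·(t - 5)³.
With (t - 5) = 3/4: g(23/4) = 5085/1984.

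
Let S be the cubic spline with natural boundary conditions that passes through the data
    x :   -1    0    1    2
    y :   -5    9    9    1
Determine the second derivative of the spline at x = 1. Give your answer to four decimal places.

-7.2000

Write σ_i for S''(x_i). With h_i = 1, 1, 1 and divided differences Δ_i = 14, 0, -8, the continuity of S' gives the tridiagonal system
  1·σ_0 + 4·σ_1 + 1·σ_2 = 6(Δ_1 - Δ_0) = -84
  1·σ_1 + 4·σ_2 + 1·σ_3 = 6(Δ_2 - Δ_1) = -48
Natural end conditions: σ_0 = σ_3 = 0.
Hence σ_0 = 0, σ_1 = -96/5, σ_2 = -36/5, σ_3 = 0.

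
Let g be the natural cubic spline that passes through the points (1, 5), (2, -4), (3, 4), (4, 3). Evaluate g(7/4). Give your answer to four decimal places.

-3.4344

Let σ_i = g''(x_i). Step sizes h_i = 1, 1, 1; slopes of the chords Δ_i = (y_(i+1) - y_i)/h_i = -9, 8, -1.
  1·σ_0 + 4·σ_1 + 1·σ_2 = 6(Δ_1 - Δ_0) = 102
  1·σ_1 + 4·σ_2 + 1·σ_3 = 6(Δ_2 - Δ_1) = -54
Natural end conditions: σ_0 = σ_3 = 0.
Solving: σ_0 = 0, σ_1 = 154/5, σ_2 = -106/5, σ_3 = 0.
On [1, 2], g(t) = 5 - 212/15·(t - 1) + 0·(t - 1)² + 77/15·(t - 1)³.
With (t - 1) = 3/4: g(7/4) = -1099/320.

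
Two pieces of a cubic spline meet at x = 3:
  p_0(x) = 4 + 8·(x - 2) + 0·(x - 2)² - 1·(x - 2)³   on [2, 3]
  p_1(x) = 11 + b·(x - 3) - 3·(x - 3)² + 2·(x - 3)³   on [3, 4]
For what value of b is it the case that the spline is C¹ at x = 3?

5

p_0'(x) = 8 + 0·(x - 2) - 3·(x - 2)², so p_0'(3) = 5. On the right, p_1'(3) = b, so b = 5.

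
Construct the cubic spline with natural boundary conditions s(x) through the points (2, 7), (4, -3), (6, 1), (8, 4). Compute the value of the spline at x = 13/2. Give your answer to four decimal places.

2.1438

Let m_i = s''(x_i). Step sizes h_i = 2, 2, 2; slopes of the chords Δ_i = (y_(i+1) - y_i)/h_i = -5, 2, 3/2.
  2·m_0 + 8·m_1 + 2·m_2 = 6(Δ_1 - Δ_0) = 42
  2·m_1 + 8·m_2 + 2·m_3 = 6(Δ_2 - Δ_1) = -3
Natural end conditions: m_0 = m_3 = 0.
Solving the tridiagonal system: m_0 = 0, m_1 = 57/10, m_2 = -9/5, m_3 = 0.
On [6, 8], s(x) = 1 + 27/10·(x - 6) - 9/10·(x - 6)² + 3/20·(x - 6)³.
With (x - 6) = 1/2: s(13/2) = 343/160.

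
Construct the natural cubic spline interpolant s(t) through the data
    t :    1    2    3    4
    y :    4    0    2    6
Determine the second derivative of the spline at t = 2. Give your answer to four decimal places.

8.8000

Write M_i for s''(x_i). With h_i = 1, 1, 1 and divided differences Δ_i = -4, 2, 4, the continuity of s' gives the tridiagonal system
  1·M_0 + 4·M_1 + 1·M_2 = 6(Δ_1 - Δ_0) = 36
  1·M_1 + 4·M_2 + 1·M_3 = 6(Δ_2 - Δ_1) = 12
Natural end conditions: M_0 = M_3 = 0.
Solving: M_0 = 0, M_1 = 44/5, M_2 = 4/5, M_3 = 0.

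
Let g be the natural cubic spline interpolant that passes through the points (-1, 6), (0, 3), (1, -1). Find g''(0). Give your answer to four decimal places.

-1.5000

Put σ_i = g'' at the i-th knot. Here h = (1, 1) and Δ = (-3, -4), so the interior equations h_(i-1)·σ_(i-1) + 2(h_(i-1)+h_i)·σ_i + h_i·σ_(i+1) = 6(Δ_i − Δ_(i-1)) read
  1·σ_0 + 4·σ_1 + 1·σ_2 = 6(Δ_1 - Δ_0) = -6
Natural end conditions: σ_0 = σ_2 = 0.
Forward elimination and back-substitution give σ_0 = 0, σ_1 = -3/2, σ_2 = 0.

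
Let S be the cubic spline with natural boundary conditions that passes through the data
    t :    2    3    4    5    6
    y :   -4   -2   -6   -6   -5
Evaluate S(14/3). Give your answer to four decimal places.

Put M_i = S'' at the i-th knot. Here h = (1, 1, 1, 1) and Δ = (2, -4, 0, 1), so the interior equations h_(i-1)·M_(i-1) + 2(h_(i-1)+h_i)·M_i + h_i·M_(i+1) = 6(Δ_i − Δ_(i-1)) read
  1·M_0 + 4·M_1 + 1·M_2 = 6(Δ_1 - Δ_0) = -36
  1·M_1 + 4·M_2 + 1·M_3 = 6(Δ_2 - Δ_1) = 24
  1·M_2 + 4·M_3 + 1·M_4 = 6(Δ_3 - Δ_2) = 6
Natural end conditions: M_0 = M_4 = 0.
Solving the tridiagonal system: M_0 = 0, M_1 = -45/4, M_2 = 9, M_3 = -3/4, M_4 = 0.
On [4, 5], S(t) = -6 - 23/8·(t - 4) + 9/2·(t - 4)² - 13/8·(t - 4)³.
With (t - 4) = 2/3: S(14/3) = -691/108.

-6.3981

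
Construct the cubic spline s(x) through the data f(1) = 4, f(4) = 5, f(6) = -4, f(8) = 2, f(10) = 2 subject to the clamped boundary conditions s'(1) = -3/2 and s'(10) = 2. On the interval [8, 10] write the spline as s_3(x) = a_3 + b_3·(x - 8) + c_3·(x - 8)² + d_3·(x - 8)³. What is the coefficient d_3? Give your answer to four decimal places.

Let M_i = s''(x_i). Step sizes h_i = 3, 2, 2, 2; slopes of the chords Δ_i = (y_(i+1) - y_i)/h_i = 1/3, -9/2, 3, 0.
  3·M_0 + 10·M_1 + 2·M_2 = 6(Δ_1 - Δ_0) = -29
  2·M_1 + 8·M_2 + 2·M_3 = 6(Δ_2 - Δ_1) = 45
  2·M_2 + 8·M_3 + 2·M_4 = 6(Δ_3 - Δ_2) = -18
Clamped end conditions give two more equations: 2h_0·M_0 + h_0·M_1 = 6(Δ_0 - s'(1)) = 11 and h_3·M_3 + 2h_3·M_4 = 6(s'(10) - Δ_3) = 12.
Solving the tridiagonal system: M_0 = 673/138, M_1 = -140/23, M_2 = 793/92, M_3 = -271/46, M_4 = 547/92.
On [8, 10], with s_3(x) = a_3 + b_3·(x - 8) + c_3·(x - 8)² + d_3·(x - 8)³: c_3 = M_3/2 = -271/92, d_3 = (M_4 - M_3)/(6h_3) = 363/368, b_3 = Δ_3 - h_3(2M_3 + M_4)/6 = 179/92.

0.9864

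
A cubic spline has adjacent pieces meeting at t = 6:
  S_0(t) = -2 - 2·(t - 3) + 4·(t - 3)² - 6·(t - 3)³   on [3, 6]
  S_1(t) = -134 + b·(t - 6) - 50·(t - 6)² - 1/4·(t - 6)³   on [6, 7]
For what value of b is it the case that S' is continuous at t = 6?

-140

S_0'(t) = -2 + 8·(t - 3) - 18·(t - 3)², so S_0'(6) = -140. On the right, S_1'(6) = b, so b = -140.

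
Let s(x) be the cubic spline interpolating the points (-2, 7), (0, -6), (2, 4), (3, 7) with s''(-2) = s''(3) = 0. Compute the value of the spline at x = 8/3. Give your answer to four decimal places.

Put m_i = s'' at the i-th knot. Here h = (2, 2, 1) and Δ = (-13/2, 5, 3), so the interior equations h_(i-1)·m_(i-1) + 2(h_(i-1)+h_i)·m_i + h_i·m_(i+1) = 6(Δ_i − Δ_(i-1)) read
  2·m_0 + 8·m_1 + 2·m_2 = 6(Δ_1 - Δ_0) = 69
  2·m_1 + 6·m_2 + 1·m_3 = 6(Δ_2 - Δ_1) = -12
Natural end conditions: m_0 = m_3 = 0.
Solving: m_0 = 0, m_1 = 219/22, m_2 = -117/22, m_3 = 0.
On [2, 3], s(x) = 4 + 105/22·(x - 2) - 117/44·(x - 2)² + 39/44·(x - 2)³.
With (x - 2) = 2/3: s(8/3) = 620/99.

6.2626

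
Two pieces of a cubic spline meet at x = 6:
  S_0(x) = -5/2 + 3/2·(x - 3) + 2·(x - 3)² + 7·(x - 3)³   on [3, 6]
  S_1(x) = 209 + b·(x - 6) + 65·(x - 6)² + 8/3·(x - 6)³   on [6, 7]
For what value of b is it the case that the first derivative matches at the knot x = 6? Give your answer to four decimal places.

S_0'(x) = 3/2 + 4·(x - 3) + 21·(x - 3)², so S_0'(6) = 405/2. On the right, S_1'(6) = b, so b = 405/2.

202.5000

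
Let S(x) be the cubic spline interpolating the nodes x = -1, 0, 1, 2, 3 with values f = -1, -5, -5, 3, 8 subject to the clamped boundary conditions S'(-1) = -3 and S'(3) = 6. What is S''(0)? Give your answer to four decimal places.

Let σ_i = S''(x_i). Step sizes h_i = 1, 1, 1, 1; slopes of the chords Δ_i = (y_(i+1) - y_i)/h_i = -4, 0, 8, 5.
  1·σ_0 + 4·σ_1 + 1·σ_2 = 6(Δ_1 - Δ_0) = 24
  1·σ_1 + 4·σ_2 + 1·σ_3 = 6(Δ_2 - Δ_1) = 48
  1·σ_2 + 4·σ_3 + 1·σ_4 = 6(Δ_3 - Δ_2) = -18
Clamped end conditions give two more equations: 2h_0·σ_0 + h_0·σ_1 = 6(Δ_0 - S'(-1)) = -6 and h_3·σ_3 + 2h_3·σ_4 = 6(S'(3) - Δ_3) = 6.
Solving the tridiagonal system: σ_0 = -69/14, σ_1 = 27/7, σ_2 = 27/2, σ_3 = -69/7, σ_4 = 111/14.

3.8571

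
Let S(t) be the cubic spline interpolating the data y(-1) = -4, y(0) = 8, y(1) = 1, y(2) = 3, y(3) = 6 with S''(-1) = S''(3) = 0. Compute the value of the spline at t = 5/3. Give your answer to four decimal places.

Let m_i = S''(x_i). Step sizes h_i = 1, 1, 1, 1; slopes of the chords Δ_i = (y_(i+1) - y_i)/h_i = 12, -7, 2, 3.
  1·m_0 + 4·m_1 + 1·m_2 = 6(Δ_1 - Δ_0) = -114
  1·m_1 + 4·m_2 + 1·m_3 = 6(Δ_2 - Δ_1) = 54
  1·m_2 + 4·m_3 + 1·m_4 = 6(Δ_3 - Δ_2) = 6
Natural end conditions: m_0 = m_4 = 0.
Solving the tridiagonal system: m_0 = 0, m_1 = -240/7, m_2 = 162/7, m_3 = -30/7, m_4 = 0.
On [1, 2], S(t) = 1 - 5·(t - 1) + 81/7·(t - 1)² - 32/7·(t - 1)³.
With (t - 1) = 2/3: S(5/3) = 275/189.

1.4550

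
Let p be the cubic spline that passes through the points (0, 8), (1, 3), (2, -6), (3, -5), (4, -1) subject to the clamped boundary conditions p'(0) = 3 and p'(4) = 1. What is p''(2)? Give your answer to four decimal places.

Write M_i for p''(x_i). With h_i = 1, 1, 1, 1 and divided differences Δ_i = -5, -9, 1, 4, the continuity of p' gives the tridiagonal system
  1·M_0 + 4·M_1 + 1·M_2 = 6(Δ_1 - Δ_0) = -24
  1·M_1 + 4·M_2 + 1·M_3 = 6(Δ_2 - Δ_1) = 60
  1·M_2 + 4·M_3 + 1·M_4 = 6(Δ_3 - Δ_2) = 18
Clamped end conditions give two more equations: 2h_0·M_0 + h_0·M_1 = 6(Δ_0 - p'(0)) = -48 and h_3·M_3 + 2h_3·M_4 = 6(p'(4) - Δ_3) = -18.
Solving: M_0 = -611/28, M_1 = -61/14, M_2 = 61/4, M_3 = 47/14, M_4 = -299/28.

15.2500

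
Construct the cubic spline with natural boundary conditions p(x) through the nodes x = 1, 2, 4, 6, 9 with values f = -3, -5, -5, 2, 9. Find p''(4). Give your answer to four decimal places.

With m_i denoting the second derivative at x_i, h_i = 1, 2, 2, 3, and Δ_i = (y_(i+1) − y_i)/h_i = -2, 0, 7/2, 7/3:
  1·m_0 + 6·m_1 + 2·m_2 = 6(Δ_1 - Δ_0) = 12
  2·m_1 + 8·m_2 + 2·m_3 = 6(Δ_2 - Δ_1) = 21
  2·m_2 + 10·m_3 + 3·m_4 = 6(Δ_3 - Δ_2) = -7
Natural end conditions: m_0 = m_4 = 0.
Hence m_0 = 0, m_1 = 29/26, m_2 = 69/26, m_3 = -16/13, m_4 = 0.

2.6538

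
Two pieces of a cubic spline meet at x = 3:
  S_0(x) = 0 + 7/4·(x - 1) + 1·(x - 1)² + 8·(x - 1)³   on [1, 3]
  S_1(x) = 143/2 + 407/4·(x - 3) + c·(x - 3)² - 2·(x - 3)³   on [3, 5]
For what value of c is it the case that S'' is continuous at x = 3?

S_0''(x) = 2 + 48·(x - 1), so S_0''(3) = 98. On the right, S_1''(3) = 2c, so c = 49.

49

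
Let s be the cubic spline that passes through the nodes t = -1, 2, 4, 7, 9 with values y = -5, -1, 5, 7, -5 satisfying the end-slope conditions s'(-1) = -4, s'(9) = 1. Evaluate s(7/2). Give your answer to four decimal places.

3.4450

Write M_i for s''(x_i). With h_i = 3, 2, 3, 2 and divided differences Δ_i = 4/3, 3, 2/3, -6, the continuity of s' gives the tridiagonal system
  3·M_0 + 10·M_1 + 2·M_2 = 6(Δ_1 - Δ_0) = 10
  2·M_1 + 10·M_2 + 3·M_3 = 6(Δ_2 - Δ_1) = -14
  3·M_2 + 10·M_3 + 2·M_4 = 6(Δ_3 - Δ_2) = -40
Clamped end conditions give two more equations: 2h_0·M_0 + h_0·M_1 = 6(Δ_0 - s'(-1)) = 32 and h_3·M_3 + 2h_3·M_4 = 6(s'(9) - Δ_3) = 42.
Solving the tridiagonal system: M_0 = 168/29, M_1 = -80/87, M_2 = 79/87, M_3 = -616/87, M_4 = 2443/174.
On [2, 4], s(t) = -1 + 96/29·(t - 2) - 40/87·(t - 2)² + 53/348·(t - 2)³.
With (t - 2) = 3/2: s(7/2) = 3197/928.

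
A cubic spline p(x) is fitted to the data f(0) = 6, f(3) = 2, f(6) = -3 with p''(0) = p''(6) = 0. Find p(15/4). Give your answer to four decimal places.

Let σ_i = p''(x_i). Step sizes h_i = 3, 3; slopes of the chords Δ_i = (y_(i+1) - y_i)/h_i = -4/3, -5/3.
  3·σ_0 + 12·σ_1 + 3·σ_2 = 6(Δ_1 - Δ_0) = -2
Natural end conditions: σ_0 = σ_2 = 0.
Solving: σ_0 = 0, σ_1 = -1/6, σ_2 = 0.
On [3, 6], p(x) = 2 - 3/2·(x - 3) - 1/12·(x - 3)² + 1/108·(x - 3)³.
With (x - 3) = 3/4: p(15/4) = 213/256.

0.8320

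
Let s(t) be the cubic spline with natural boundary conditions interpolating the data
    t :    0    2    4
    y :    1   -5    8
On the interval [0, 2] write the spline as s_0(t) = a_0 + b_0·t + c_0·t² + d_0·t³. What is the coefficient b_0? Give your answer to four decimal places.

-5.3750

Let M_i = s''(x_i). Step sizes h_i = 2, 2; slopes of the chords Δ_i = (y_(i+1) - y_i)/h_i = -3, 13/2.
  2·M_0 + 8·M_1 + 2·M_2 = 6(Δ_1 - Δ_0) = 57
Natural end conditions: M_0 = M_2 = 0.
Solving the tridiagonal system: M_0 = 0, M_1 = 57/8, M_2 = 0.
On [0, 2], with s_0(t) = a_0 + b_0·t + c_0·t² + d_0·t³: c_0 = M_0/2 = 0, d_0 = (M_1 - M_0)/(6h_0) = 19/32, b_0 = Δ_0 - h_0(2M_0 + M_1)/6 = -43/8.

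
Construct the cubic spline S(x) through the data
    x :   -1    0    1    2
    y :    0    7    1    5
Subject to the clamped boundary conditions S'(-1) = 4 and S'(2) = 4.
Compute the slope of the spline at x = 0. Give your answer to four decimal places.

Put σ_i = S'' at the i-th knot. Here h = (1, 1, 1) and Δ = (7, -6, 4), so the interior equations h_(i-1)·σ_(i-1) + 2(h_(i-1)+h_i)·σ_i + h_i·σ_(i+1) = 6(Δ_i − Δ_(i-1)) read
  1·σ_0 + 4·σ_1 + 1·σ_2 = 6(Δ_1 - Δ_0) = -78
  1·σ_1 + 4·σ_2 + 1·σ_3 = 6(Δ_2 - Δ_1) = 60
Clamped end conditions give two more equations: 2h_0·σ_0 + h_0·σ_1 = 6(Δ_0 - S'(-1)) = 18 and h_2·σ_2 + 2h_2·σ_3 = 6(S'(2) - Δ_2) = 0.
Hence σ_0 = 126/5, σ_1 = -162/5, σ_2 = 132/5, σ_3 = -66/5.
On [0, 1], S'(x) = b_1 + 2c_1·x + 3d_1·x² with b_1 = Δ_1 - h_1(2σ_1 + σ_2)/6 = 2/5, c_1 = σ_1/2 = -81/5, d_1 = (σ_2 - σ_1)/(6h_1) = 49/5. So S'(0) = 2/5.

0.4000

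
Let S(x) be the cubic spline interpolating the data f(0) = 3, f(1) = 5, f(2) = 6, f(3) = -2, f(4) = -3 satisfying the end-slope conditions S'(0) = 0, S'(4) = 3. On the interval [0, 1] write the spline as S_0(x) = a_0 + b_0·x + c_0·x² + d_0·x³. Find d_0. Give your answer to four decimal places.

-0.6250

Write M_i for S''(x_i). With h_i = 1, 1, 1, 1 and divided differences Δ_i = 2, 1, -8, -1, the continuity of S' gives the tridiagonal system
  1·M_0 + 4·M_1 + 1·M_2 = 6(Δ_1 - Δ_0) = -6
  1·M_1 + 4·M_2 + 1·M_3 = 6(Δ_2 - Δ_1) = -54
  1·M_2 + 4·M_3 + 1·M_4 = 6(Δ_3 - Δ_2) = 42
Clamped end conditions give two more equations: 2h_0·M_0 + h_0·M_1 = 6(Δ_0 - S'(0)) = 12 and h_3·M_3 + 2h_3·M_4 = 6(S'(4) - Δ_3) = 24.
Forward elimination and back-substitution give M_0 = 21/4, M_1 = 3/2, M_2 = -69/4, M_3 = 27/2, M_4 = 21/4.
On [0, 1], with S_0(x) = a_0 + b_0·x + c_0·x² + d_0·x³: c_0 = M_0/2 = 21/8, d_0 = (M_1 - M_0)/(6h_0) = -5/8, b_0 = Δ_0 - h_0(2M_0 + M_1)/6 = 0.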